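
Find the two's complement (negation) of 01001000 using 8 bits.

Original: 01001000
Step 1 - Invert all bits: 10110111
Step 2 - Add 1: 10111000
Verification: 01001000 + 10111000 = 100000000; discarding the end carry (carry out of the top bit) leaves the 8-bit value 00000000, as required for x + (-x)



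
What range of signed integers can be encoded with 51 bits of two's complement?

For 51-bit two's complement:
Minimum: -2^50 = -1125899906842624
Maximum: 2^50 - 1 = 1125899906842623



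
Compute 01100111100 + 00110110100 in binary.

Add column by column from the right: bit + bit + carry-in; write the sum mod 2, carry 1 when the sum is 2 or 3.
carry:  11001111000
        01100111100
+       00110110100
-------------------
       010011110000
(the carry out of the leftmost column, 0, becomes the leading bit)
Decimal check:
  01100111100 = 512 + 256 + 32 + 16 + 8 + 4 = 828
  00110110100 = 256 + 128 + 32 + 16 + 4 = 436
  828 + 436 = 1264, and 010011110000 = 1024 + 128 + 64 + 32 + 16 = 1264 ✓



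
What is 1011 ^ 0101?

XOR: 1 when bits differ
  1011
^ 0101
------
  1110
Decimal: 11 ^ 5 = 14



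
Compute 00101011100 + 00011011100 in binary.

Add column by column from the right: bit + bit + carry-in; write the sum mod 2, carry 1 when the sum is 2 or 3.
carry:  01110111000
        00101011100
+       00011011100
-------------------
       001000111000
(the carry out of the leftmost column, 0, becomes the leading bit)
Decimal check:
  00101011100 = 256 + 64 + 16 + 8 + 4 = 348
  00011011100 = 128 + 64 + 16 + 8 + 4 = 220
  348 + 220 = 568, and 001000111000 = 512 + 32 + 16 + 8 = 568 ✓



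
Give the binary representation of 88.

Using repeated division by 2:
88 ÷ 2 = 44 remainder 0
44 ÷ 2 = 22 remainder 0
22 ÷ 2 = 11 remainder 0
11 ÷ 2 = 5 remainder 1
5 ÷ 2 = 2 remainder 1
2 ÷ 2 = 1 remainder 0
1 ÷ 2 = 0 remainder 1
Reading remainders bottom to top: 1011000



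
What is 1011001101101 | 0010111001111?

OR: 1 when either bit is 1
  1011001101101
| 0010111001111
---------------
  1011111101111
Decimal: 5741 | 1487 = 6127



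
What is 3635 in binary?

Using repeated division by 2:
3635 ÷ 2 = 1817 remainder 1
1817 ÷ 2 = 908 remainder 1
908 ÷ 2 = 454 remainder 0
454 ÷ 2 = 227 remainder 0
227 ÷ 2 = 113 remainder 1
113 ÷ 2 = 56 remainder 1
56 ÷ 2 = 28 remainder 0
28 ÷ 2 = 14 remainder 0
14 ÷ 2 = 7 remainder 0
7 ÷ 2 = 3 remainder 1
3 ÷ 2 = 1 remainder 1
1 ÷ 2 = 0 remainder 1
Reading remainders bottom to top: 111000110011



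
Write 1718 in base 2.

Using repeated division by 2:
1718 ÷ 2 = 859 remainder 0
859 ÷ 2 = 429 remainder 1
429 ÷ 2 = 214 remainder 1
214 ÷ 2 = 107 remainder 0
107 ÷ 2 = 53 remainder 1
53 ÷ 2 = 26 remainder 1
26 ÷ 2 = 13 remainder 0
13 ÷ 2 = 6 remainder 1
6 ÷ 2 = 3 remainder 0
3 ÷ 2 = 1 remainder 1
1 ÷ 2 = 0 remainder 1
Reading remainders bottom to top: 11010110110



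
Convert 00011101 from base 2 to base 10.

Sum of powers of 2 for each 1-bit:
2^0 + 2^2 + 2^3 + 2^4
= 1 + 4 + 8 + 16
= 29



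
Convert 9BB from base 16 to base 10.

Expand by place value (powers of 16):
Digit values: B = 11
9BB = 9 × 16^2 + 11 × 16^1 + 11 × 16^0
= 9 × 256 + 11 × 16 + 11 × 1
= 2304 + 176 + 11
= 2491



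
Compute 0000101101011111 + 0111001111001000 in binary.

Add column by column from the right: bit + bit + carry-in; write the sum mod 2, carry 1 when the sum is 2 or 3.
carry:  0000011110110000
        0000101101011111
+       0111001111001000
------------------------
       00111111100100111
(the carry out of the leftmost column, 0, becomes the leading bit)
Decimal check:
  0000101101011111 = 2048 + 512 + 256 + 64 + 16 + 8 + 4 + 2 + 1 = 2911
  0111001111001000 = 16384 + 8192 + 4096 + 512 + 256 + 128 + 64 + 8 = 29640
  2911 + 29640 = 32551, and 00111111100100111 = 16384 + 8192 + 4096 + 2048 + 1024 + 512 + 256 + 32 + 4 + 2 + 1 = 32551 ✓



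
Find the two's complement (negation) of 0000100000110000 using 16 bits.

Original: 0000100000110000
Step 1 - Invert all bits: 1111011111001111
Step 2 - Add 1: 1111011111010000
Verification: 0000100000110000 + 1111011111010000 = 10000000000000000; discarding the end carry (carry out of the top bit) leaves the 16-bit value 0000000000000000, as required for x + (-x)



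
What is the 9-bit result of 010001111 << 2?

Original: 010001111 (decimal 143)
Shift left by 2 positions
Append 2 zeros on the right and drop the 2 high bits that overflow the 9-bit width
Result: 000111100 (decimal 60)
Equivalent: 143 << 2 = 143 × 2^2 = 572, truncated to 9 bits = 60



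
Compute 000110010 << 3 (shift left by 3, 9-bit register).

Original: 000110010 (decimal 50)
Shift left by 3 positions
Append 3 zeros on the right
Result: 110010000 (decimal 400)
Equivalent: 50 << 3 = 50 × 2^3 = 400



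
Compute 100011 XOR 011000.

XOR: 1 when bits differ
  100011
^ 011000
--------
  111011
Decimal: 35 ^ 24 = 59



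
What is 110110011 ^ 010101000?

XOR: 1 when bits differ
  110110011
^ 010101000
-----------
  100011011
Decimal: 435 ^ 168 = 283



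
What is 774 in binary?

Using repeated division by 2:
774 ÷ 2 = 387 remainder 0
387 ÷ 2 = 193 remainder 1
193 ÷ 2 = 96 remainder 1
96 ÷ 2 = 48 remainder 0
48 ÷ 2 = 24 remainder 0
24 ÷ 2 = 12 remainder 0
12 ÷ 2 = 6 remainder 0
6 ÷ 2 = 3 remainder 0
3 ÷ 2 = 1 remainder 1
1 ÷ 2 = 0 remainder 1
Reading remainders bottom to top: 1100000110



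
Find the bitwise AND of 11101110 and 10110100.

AND: 1 only when both bits are 1
  11101110
& 10110100
----------
  10100100
Decimal: 238 & 180 = 164



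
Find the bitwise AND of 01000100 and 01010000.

AND: 1 only when both bits are 1
  01000100
& 01010000
----------
  01000000
Decimal: 68 & 80 = 64



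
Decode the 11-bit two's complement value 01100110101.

Binary: 01100110101
Sign bit: 0 (non-negative)
Read directly as an unsigned value:
01100110101 = 512 + 256 + 32 + 16 + 4 + 1 = 821
Value: 821



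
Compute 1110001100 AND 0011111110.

AND: 1 only when both bits are 1
  1110001100
& 0011111110
------------
  0010001100
Decimal: 908 & 254 = 140



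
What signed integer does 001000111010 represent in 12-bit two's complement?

Binary: 001000111010
Sign bit: 0 (non-negative)
Read directly as an unsigned value:
001000111010 = 512 + 32 + 16 + 8 + 2 = 570
Value: 570



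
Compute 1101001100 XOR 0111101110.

XOR: 1 when bits differ
  1101001100
^ 0111101110
------------
  1010100010
Decimal: 844 ^ 494 = 674



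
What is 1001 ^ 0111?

XOR: 1 when bits differ
  1001
^ 0111
------
  1110
Decimal: 9 ^ 7 = 14



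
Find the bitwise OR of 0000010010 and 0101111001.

OR: 1 when either bit is 1
  0000010010
| 0101111001
------------
  0101111011
Decimal: 18 | 377 = 379



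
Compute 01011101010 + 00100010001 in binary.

Add column by column from the right: bit + bit + carry-in; write the sum mod 2, carry 1 when the sum is 2 or 3.
carry:  00000000000
        01011101010
+       00100010001
-------------------
       001111111011
(the carry out of the leftmost column, 0, becomes the leading bit)
Decimal check:
  01011101010 = 512 + 128 + 64 + 32 + 8 + 2 = 746
  00100010001 = 256 + 16 + 1 = 273
  746 + 273 = 1019, and 001111111011 = 512 + 256 + 128 + 64 + 32 + 16 + 8 + 2 + 1 = 1019 ✓



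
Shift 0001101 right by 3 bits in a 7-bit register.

Original: 0001101 (decimal 13)
Shift right by 3 positions
Drop the 3 low bits; fill with zeros on the left
Result: 0000001 (decimal 1)
Equivalent: 13 >> 3 = 13 ÷ 2^3 = 1



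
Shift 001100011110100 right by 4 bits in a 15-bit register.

Original: 001100011110100 (decimal 6388)
Shift right by 4 positions
Drop the 4 low bits; fill with zeros on the left
Result: 000000110001111 (decimal 399)
Equivalent: 6388 >> 4 = 6388 ÷ 2^4 = 399



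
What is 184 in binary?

Using repeated division by 2:
184 ÷ 2 = 92 remainder 0
92 ÷ 2 = 46 remainder 0
46 ÷ 2 = 23 remainder 0
23 ÷ 2 = 11 remainder 1
11 ÷ 2 = 5 remainder 1
5 ÷ 2 = 2 remainder 1
2 ÷ 2 = 1 remainder 0
1 ÷ 2 = 0 remainder 1
Reading remainders bottom to top: 10111000



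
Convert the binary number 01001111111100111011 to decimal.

Sum of powers of 2 for each 1-bit:
2^0 + 2^1 + 2^3 + 2^4 + 2^5 + 2^8 + 2^9 + 2^10 + 2^11 + 2^12 + 2^13 + 2^14 + 2^15 + 2^18
= 1 + 2 + 8 + 16 + 32 + 256 + 512 + 1024 + 2048 + 4096 + 8192 + 16384 + 32768 + 262144
= 327483



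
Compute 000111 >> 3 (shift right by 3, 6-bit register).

Original: 000111 (decimal 7)
Shift right by 3 positions
Drop the 3 low bits; fill with zeros on the left
Result: 000000 (decimal 0)
Equivalent: 7 >> 3 = 7 ÷ 2^3 = 0



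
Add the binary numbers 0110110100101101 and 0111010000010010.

Add column by column from the right: bit + bit + carry-in; write the sum mod 2, carry 1 when the sum is 2 or 3.
carry:  1111100000000000
        0110110100101101
+       0111010000010010
------------------------
       01110000100111111
(the carry out of the leftmost column, 0, becomes the leading bit)
Decimal check:
  0110110100101101 = 16384 + 8192 + 2048 + 1024 + 256 + 32 + 8 + 4 + 1 = 27949
  0111010000010010 = 16384 + 8192 + 4096 + 1024 + 16 + 2 = 29714
  27949 + 29714 = 57663, and 01110000100111111 = 32768 + 16384 + 8192 + 256 + 32 + 16 + 8 + 4 + 2 + 1 = 57663 ✓



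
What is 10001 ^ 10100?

XOR: 1 when bits differ
  10001
^ 10100
-------
  00101
Decimal: 17 ^ 20 = 5



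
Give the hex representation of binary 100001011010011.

Group into 4-bit nibbles from right:
  0100 = 4
  0010 = 2
  1101 = D
  0011 = 3
Result: 42D3



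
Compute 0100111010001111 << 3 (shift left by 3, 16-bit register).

Original: 0100111010001111 (decimal 20111)
Shift left by 3 positions
Append 3 zeros on the right and drop the 3 high bits that overflow the 16-bit width
Result: 0111010001111000 (decimal 29816)
Equivalent: 20111 << 3 = 20111 × 2^3 = 160888, truncated to 16 bits = 29816



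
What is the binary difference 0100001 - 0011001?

Method 1 - Direct subtraction (column by column from the right: bit − bit − borrow-in; if negative, add 2 and borrow 1 from the next column):
borrow: 0110000
        0100001
-       0011001
---------------
        0001000

Method 2 - Add two's complement:
Two's complement of 0011001: invert → 1100110, add 1 → 1100111
  0100001
+ 1100111
---------
 10001000  (end carry out of the top bit = 1)
Discarding the end carry: 0001000
Decimal check:
  0100001 = 32 + 1 = 33
  0011001 = 16 + 8 + 1 = 25
  33 - 25 = 8, and 0001000 = 8 ✓



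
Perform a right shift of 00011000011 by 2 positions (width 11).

Original: 00011000011 (decimal 195)
Shift right by 2 positions
Drop the 2 low bits; fill with zeros on the left
Result: 00000110000 (decimal 48)
Equivalent: 195 >> 2 = 195 ÷ 2^2 = 48



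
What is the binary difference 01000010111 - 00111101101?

Method 1 - Direct subtraction (column by column from the right: bit − bit − borrow-in; if negative, add 2 and borrow 1 from the next column):
borrow: 01111010000
        01000010111
-       00111101101
-------------------
        00000101010

Method 2 - Add two's complement:
Two's complement of 00111101101: invert → 11000010010, add 1 → 11000010011
  01000010111
+ 11000010011
-------------
 100000101010  (end carry out of the top bit = 1)
Discarding the end carry: 00000101010
Decimal check:
  01000010111 = 512 + 16 + 4 + 2 + 1 = 535
  00111101101 = 256 + 128 + 64 + 32 + 8 + 4 + 1 = 493
  535 - 493 = 42, and 00000101010 = 32 + 8 + 2 = 42 ✓



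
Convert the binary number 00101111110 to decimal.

Sum of powers of 2 for each 1-bit:
2^1 + 2^2 + 2^3 + 2^4 + 2^5 + 2^6 + 2^8
= 2 + 4 + 8 + 16 + 32 + 64 + 256
= 382



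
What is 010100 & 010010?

AND: 1 only when both bits are 1
  010100
& 010010
--------
  010000
Decimal: 20 & 18 = 16



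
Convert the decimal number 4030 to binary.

Using repeated division by 2:
4030 ÷ 2 = 2015 remainder 0
2015 ÷ 2 = 1007 remainder 1
1007 ÷ 2 = 503 remainder 1
503 ÷ 2 = 251 remainder 1
251 ÷ 2 = 125 remainder 1
125 ÷ 2 = 62 remainder 1
62 ÷ 2 = 31 remainder 0
31 ÷ 2 = 15 remainder 1
15 ÷ 2 = 7 remainder 1
7 ÷ 2 = 3 remainder 1
3 ÷ 2 = 1 remainder 1
1 ÷ 2 = 0 remainder 1
Reading remainders bottom to top: 111110111110



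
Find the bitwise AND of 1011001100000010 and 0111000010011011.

AND: 1 only when both bits are 1
  1011001100000010
& 0111000010011011
------------------
  0011000000000010
Decimal: 45826 & 28827 = 12290



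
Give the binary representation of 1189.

Using repeated division by 2:
1189 ÷ 2 = 594 remainder 1
594 ÷ 2 = 297 remainder 0
297 ÷ 2 = 148 remainder 1
148 ÷ 2 = 74 remainder 0
74 ÷ 2 = 37 remainder 0
37 ÷ 2 = 18 remainder 1
18 ÷ 2 = 9 remainder 0
9 ÷ 2 = 4 remainder 1
4 ÷ 2 = 2 remainder 0
2 ÷ 2 = 1 remainder 0
1 ÷ 2 = 0 remainder 1
Reading remainders bottom to top: 10010100101



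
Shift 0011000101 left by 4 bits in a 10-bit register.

Original: 0011000101 (decimal 197)
Shift left by 4 positions
Append 4 zeros on the right and drop the 4 high bits that overflow the 10-bit width
Result: 0001010000 (decimal 80)
Equivalent: 197 << 4 = 197 × 2^4 = 3152, truncated to 10 bits = 80



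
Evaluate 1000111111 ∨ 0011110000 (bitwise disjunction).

OR: 1 when either bit is 1
  1000111111
| 0011110000
------------
  1011111111
Decimal: 575 | 240 = 767



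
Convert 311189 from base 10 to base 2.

Using repeated division by 2:
311189 ÷ 2 = 155594 remainder 1
155594 ÷ 2 = 77797 remainder 0
77797 ÷ 2 = 38898 remainder 1
38898 ÷ 2 = 19449 remainder 0
19449 ÷ 2 = 9724 remainder 1
9724 ÷ 2 = 4862 remainder 0
4862 ÷ 2 = 2431 remainder 0
2431 ÷ 2 = 1215 remainder 1
1215 ÷ 2 = 607 remainder 1
607 ÷ 2 = 303 remainder 1
303 ÷ 2 = 151 remainder 1
151 ÷ 2 = 75 remainder 1
75 ÷ 2 = 37 remainder 1
37 ÷ 2 = 18 remainder 1
18 ÷ 2 = 9 remainder 0
9 ÷ 2 = 4 remainder 1
4 ÷ 2 = 2 remainder 0
2 ÷ 2 = 1 remainder 0
1 ÷ 2 = 0 remainder 1
Reading remainders bottom to top: 1001011111110010101



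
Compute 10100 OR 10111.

OR: 1 when either bit is 1
  10100
| 10111
-------
  10111
Decimal: 20 | 23 = 23



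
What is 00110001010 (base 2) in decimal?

Sum of powers of 2 for each 1-bit:
2^1 + 2^3 + 2^7 + 2^8
= 2 + 8 + 128 + 256
= 394



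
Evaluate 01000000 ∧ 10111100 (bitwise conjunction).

AND: 1 only when both bits are 1
  01000000
& 10111100
----------
  00000000
Decimal: 64 & 188 = 0



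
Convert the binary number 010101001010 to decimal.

Sum of powers of 2 for each 1-bit:
2^1 + 2^3 + 2^6 + 2^8 + 2^10
= 2 + 8 + 64 + 256 + 1024
= 1354



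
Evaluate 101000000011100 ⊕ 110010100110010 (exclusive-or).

XOR: 1 when bits differ
  101000000011100
^ 110010100110010
-----------------
  011010100101110
Decimal: 20508 ^ 25906 = 13614



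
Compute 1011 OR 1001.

OR: 1 when either bit is 1
  1011
| 1001
------
  1011
Decimal: 11 | 9 = 11



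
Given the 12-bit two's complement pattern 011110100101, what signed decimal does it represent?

Binary: 011110100101
Sign bit: 0 (non-negative)
Read directly as an unsigned value:
011110100101 = 1024 + 512 + 256 + 128 + 32 + 4 + 1 = 1957
Value: 1957



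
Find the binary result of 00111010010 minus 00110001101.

Method 1 - Direct subtraction (column by column from the right: bit − bit − borrow-in; if negative, add 2 and borrow 1 from the next column):
borrow: 00000011010
        00111010010
-       00110001101
-------------------
        00001000101

Method 2 - Add two's complement:
Two's complement of 00110001101: invert → 11001110010, add 1 → 11001110011
  00111010010
+ 11001110011
-------------
 100001000101  (end carry out of the top bit = 1)
Discarding the end carry: 00001000101
Decimal check:
  00111010010 = 256 + 128 + 64 + 16 + 2 = 466
  00110001101 = 256 + 128 + 8 + 4 + 1 = 397
  466 - 397 = 69, and 00001000101 = 64 + 4 + 1 = 69 ✓



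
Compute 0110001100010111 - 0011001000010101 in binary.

Method 1 - Direct subtraction (column by column from the right: bit − bit − borrow-in; if negative, add 2 and borrow 1 from the next column):
borrow: 0110000000000000
        0110001100010111
-       0011001000010101
------------------------
        0011000100000010

Method 2 - Add two's complement:
Two's complement of 0011001000010101: invert → 1100110111101010, add 1 → 1100110111101011
  0110001100010111
+ 1100110111101011
------------------
 10011000100000010  (end carry out of the top bit = 1)
Discarding the end carry: 0011000100000010
Decimal check:
  0110001100010111 = 16384 + 8192 + 512 + 256 + 16 + 4 + 2 + 1 = 25367
  0011001000010101 = 8192 + 4096 + 512 + 16 + 4 + 1 = 12821
  25367 - 12821 = 12546, and 0011000100000010 = 8192 + 4096 + 256 + 2 = 12546 ✓



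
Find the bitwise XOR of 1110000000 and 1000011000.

XOR: 1 when bits differ
  1110000000
^ 1000011000
------------
  0110011000
Decimal: 896 ^ 536 = 408



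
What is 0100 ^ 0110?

XOR: 1 when bits differ
  0100
^ 0110
------
  0010
Decimal: 4 ^ 6 = 2



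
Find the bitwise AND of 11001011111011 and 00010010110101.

AND: 1 only when both bits are 1
  11001011111011
& 00010010110101
----------------
  00000010110001
Decimal: 13051 & 1205 = 177



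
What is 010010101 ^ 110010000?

XOR: 1 when bits differ
  010010101
^ 110010000
-----------
  100000101
Decimal: 149 ^ 400 = 261



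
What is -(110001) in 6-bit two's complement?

Original (sign bit 1, negative): 110001
Step 1 - Invert all bits: 001110
Step 2 - Add 1: 001111
Verification: 110001 + 001111 = 1000000; discarding the end carry (carry out of the top bit) leaves the 6-bit value 000000, as required for x + (-x)



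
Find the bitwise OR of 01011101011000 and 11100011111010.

OR: 1 when either bit is 1
  01011101011000
| 11100011111010
----------------
  11111111111010
Decimal: 5976 | 14586 = 16378



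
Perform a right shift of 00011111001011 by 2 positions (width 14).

Original: 00011111001011 (decimal 1995)
Shift right by 2 positions
Drop the 2 low bits; fill with zeros on the left
Result: 00000111110010 (decimal 498)
Equivalent: 1995 >> 2 = 1995 ÷ 2^2 = 498



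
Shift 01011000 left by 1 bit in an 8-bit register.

Original: 01011000 (decimal 88)
Shift left by 1 position
Append 1 zero on the right
Result: 10110000 (decimal 176)
Equivalent: 88 << 1 = 88 × 2^1 = 176



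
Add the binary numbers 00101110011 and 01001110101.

Add column by column from the right: bit + bit + carry-in; write the sum mod 2, carry 1 when the sum is 2 or 3.
carry:  00011101110
        00101110011
+       01001110101
-------------------
       001111101000
(the carry out of the leftmost column, 0, becomes the leading bit)
Decimal check:
  00101110011 = 256 + 64 + 32 + 16 + 2 + 1 = 371
  01001110101 = 512 + 64 + 32 + 16 + 4 + 1 = 629
  371 + 629 = 1000, and 001111101000 = 512 + 256 + 128 + 64 + 32 + 8 = 1000 ✓



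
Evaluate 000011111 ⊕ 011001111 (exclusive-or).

XOR: 1 when bits differ
  000011111
^ 011001111
-----------
  011010000
Decimal: 31 ^ 207 = 208



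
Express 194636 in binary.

Using repeated division by 2:
194636 ÷ 2 = 97318 remainder 0
97318 ÷ 2 = 48659 remainder 0
48659 ÷ 2 = 24329 remainder 1
24329 ÷ 2 = 12164 remainder 1
12164 ÷ 2 = 6082 remainder 0
6082 ÷ 2 = 3041 remainder 0
3041 ÷ 2 = 1520 remainder 1
1520 ÷ 2 = 760 remainder 0
760 ÷ 2 = 380 remainder 0
380 ÷ 2 = 190 remainder 0
190 ÷ 2 = 95 remainder 0
95 ÷ 2 = 47 remainder 1
47 ÷ 2 = 23 remainder 1
23 ÷ 2 = 11 remainder 1
11 ÷ 2 = 5 remainder 1
5 ÷ 2 = 2 remainder 1
2 ÷ 2 = 1 remainder 0
1 ÷ 2 = 0 remainder 1
Reading remainders bottom to top: 101111100001001100



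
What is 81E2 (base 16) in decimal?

Expand by place value (powers of 16):
Digit values: E = 14
81E2 = 8 × 16^3 + 1 × 16^2 + 14 × 16^1 + 2 × 16^0
= 8 × 4096 + 1 × 256 + 14 × 16 + 2 × 1
= 32768 + 256 + 224 + 2
= 33250



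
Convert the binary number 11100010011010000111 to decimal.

Sum of powers of 2 for each 1-bit:
2^0 + 2^1 + 2^2 + 2^7 + 2^9 + 2^10 + 2^13 + 2^17 + 2^18 + 2^19
= 1 + 2 + 4 + 128 + 512 + 1024 + 8192 + 131072 + 262144 + 524288
= 927367



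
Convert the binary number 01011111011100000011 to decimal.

Sum of powers of 2 for each 1-bit:
2^0 + 2^1 + 2^8 + 2^9 + 2^10 + 2^12 + 2^13 + 2^14 + 2^15 + 2^16 + 2^18
= 1 + 2 + 256 + 512 + 1024 + 4096 + 8192 + 16384 + 32768 + 65536 + 262144
= 390915



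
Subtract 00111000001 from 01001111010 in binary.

Method 1 - Direct subtraction (column by column from the right: bit − bit − borrow-in; if negative, add 2 and borrow 1 from the next column):
borrow: 01100000010
        01001111010
-       00111000001
-------------------
        00010111001

Method 2 - Add two's complement:
Two's complement of 00111000001: invert → 11000111110, add 1 → 11000111111
  01001111010
+ 11000111111
-------------
 100010111001  (end carry out of the top bit = 1)
Discarding the end carry: 00010111001
Decimal check:
  01001111010 = 512 + 64 + 32 + 16 + 8 + 2 = 634
  00111000001 = 256 + 128 + 64 + 1 = 449
  634 - 449 = 185, and 00010111001 = 128 + 32 + 16 + 8 + 1 = 185 ✓



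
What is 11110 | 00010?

OR: 1 when either bit is 1
  11110
| 00010
-------
  11110
Decimal: 30 | 2 = 30



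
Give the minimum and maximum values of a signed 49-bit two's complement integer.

For 49-bit two's complement:
Minimum: -2^48 = -281474976710656
Maximum: 2^48 - 1 = 281474976710655



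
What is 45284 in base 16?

Using repeated division by 16 (digits 10–15 are A–F):
45284 ÷ 16 = 2830 remainder 4
2830 ÷ 16 = 176 remainder 14 (E)
176 ÷ 16 = 11 remainder 0
11 ÷ 16 = 0 remainder 11 (B)
Reading remainders bottom to top: B0E4



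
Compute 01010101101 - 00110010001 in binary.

Method 1 - Direct subtraction (column by column from the right: bit − bit − borrow-in; if negative, add 2 and borrow 1 from the next column):
borrow: 01000100000
        01010101101
-       00110010001
-------------------
        00100011100

Method 2 - Add two's complement:
Two's complement of 00110010001: invert → 11001101110, add 1 → 11001101111
  01010101101
+ 11001101111
-------------
 100100011100  (end carry out of the top bit = 1)
Discarding the end carry: 00100011100
Decimal check:
  01010101101 = 512 + 128 + 32 + 8 + 4 + 1 = 685
  00110010001 = 256 + 128 + 16 + 1 = 401
  685 - 401 = 284, and 00100011100 = 256 + 16 + 8 + 4 = 284 ✓



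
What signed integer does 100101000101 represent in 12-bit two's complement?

Binary: 100101000101
Sign bit: 1 (negative)
Invert: 011010111010
Add 1:  011010111011
Magnitude: 011010111011 = 1024 + 512 + 128 + 32 + 16 + 8 + 2 + 1 = 1723
Value: -1723



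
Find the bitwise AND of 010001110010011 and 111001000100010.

AND: 1 only when both bits are 1
  010001110010011
& 111001000100010
-----------------
  010001000000010
Decimal: 9107 & 29218 = 8706



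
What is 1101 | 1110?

OR: 1 when either bit is 1
  1101
| 1110
------
  1111
Decimal: 13 | 14 = 15



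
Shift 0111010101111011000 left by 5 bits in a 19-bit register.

Original: 0111010101111011000 (decimal 240600)
Shift left by 5 positions
Append 5 zeros on the right and drop the 5 high bits that overflow the 19-bit width
Result: 1010111101100000000 (decimal 359168)
Equivalent: 240600 << 5 = 240600 × 2^5 = 7699200, truncated to 19 bits = 359168



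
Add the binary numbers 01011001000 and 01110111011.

Add column by column from the right: bit + bit + carry-in; write the sum mod 2, carry 1 when the sum is 2 or 3.
carry:  11111110000
        01011001000
+       01110111011
-------------------
       011010000011
(the carry out of the leftmost column, 0, becomes the leading bit)
Decimal check:
  01011001000 = 512 + 128 + 64 + 8 = 712
  01110111011 = 512 + 256 + 128 + 32 + 16 + 8 + 2 + 1 = 955
  712 + 955 = 1667, and 011010000011 = 1024 + 512 + 128 + 2 + 1 = 1667 ✓



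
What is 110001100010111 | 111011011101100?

OR: 1 when either bit is 1
  110001100010111
| 111011011101100
-----------------
  111011111111111
Decimal: 25367 | 30444 = 30719



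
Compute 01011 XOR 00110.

XOR: 1 when bits differ
  01011
^ 00110
-------
  01101
Decimal: 11 ^ 6 = 13



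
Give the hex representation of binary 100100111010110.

Group into 4-bit nibbles from right:
  0100 = 4
  1001 = 9
  1101 = D
  0110 = 6
Result: 49D6



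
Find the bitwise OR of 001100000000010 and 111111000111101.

OR: 1 when either bit is 1
  001100000000010
| 111111000111101
-----------------
  111111000111111
Decimal: 6146 | 32317 = 32319



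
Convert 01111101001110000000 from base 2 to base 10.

Sum of powers of 2 for each 1-bit:
2^7 + 2^8 + 2^9 + 2^12 + 2^14 + 2^15 + 2^16 + 2^17 + 2^18
= 128 + 256 + 512 + 4096 + 16384 + 32768 + 65536 + 131072 + 262144
= 512896



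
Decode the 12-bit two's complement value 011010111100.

Binary: 011010111100
Sign bit: 0 (non-negative)
Read directly as an unsigned value:
011010111100 = 1024 + 512 + 128 + 32 + 16 + 8 + 4 = 1724
Value: 1724



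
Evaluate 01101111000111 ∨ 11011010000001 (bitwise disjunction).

OR: 1 when either bit is 1
  01101111000111
| 11011010000001
----------------
  11111111000111
Decimal: 7111 | 13953 = 16327



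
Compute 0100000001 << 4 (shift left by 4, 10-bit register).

Original: 0100000001 (decimal 257)
Shift left by 4 positions
Append 4 zeros on the right and drop the 4 high bits that overflow the 10-bit width
Result: 0000010000 (decimal 16)
Equivalent: 257 << 4 = 257 × 2^4 = 4112, truncated to 10 bits = 16



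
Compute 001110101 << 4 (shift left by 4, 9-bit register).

Original: 001110101 (decimal 117)
Shift left by 4 positions
Append 4 zeros on the right and drop the 4 high bits that overflow the 9-bit width
Result: 101010000 (decimal 336)
Equivalent: 117 << 4 = 117 × 2^4 = 1872, truncated to 9 bits = 336



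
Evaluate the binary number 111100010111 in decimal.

Sum of powers of 2 for each 1-bit:
2^0 + 2^1 + 2^2 + 2^4 + 2^8 + 2^9 + 2^10 + 2^11
= 1 + 2 + 4 + 16 + 256 + 512 + 1024 + 2048
= 3863



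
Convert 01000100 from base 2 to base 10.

Sum of powers of 2 for each 1-bit:
2^2 + 2^6
= 4 + 64
= 68



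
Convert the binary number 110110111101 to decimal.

Sum of powers of 2 for each 1-bit:
2^0 + 2^2 + 2^3 + 2^4 + 2^5 + 2^7 + 2^8 + 2^10 + 2^11
= 1 + 4 + 8 + 16 + 32 + 128 + 256 + 1024 + 2048
= 3517



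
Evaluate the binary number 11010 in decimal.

Sum of powers of 2 for each 1-bit:
2^1 + 2^3 + 2^4
= 2 + 8 + 16
= 26



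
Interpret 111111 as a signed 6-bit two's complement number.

Binary: 111111
Sign bit: 1 (negative)
Invert: 000000
Add 1:  000001
Magnitude: 000001 = 1
Value: -1



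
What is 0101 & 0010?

AND: 1 only when both bits are 1
  0101
& 0010
------
  0000
Decimal: 5 & 2 = 0



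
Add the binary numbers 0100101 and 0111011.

Add column by column from the right: bit + bit + carry-in; write the sum mod 2, carry 1 when the sum is 2 or 3.
carry:  1111110
        0100101
+       0111011
---------------
       01100000
(the carry out of the leftmost column, 0, becomes the leading bit)
Decimal check:
  0100101 = 32 + 4 + 1 = 37
  0111011 = 32 + 16 + 8 + 2 + 1 = 59
  37 + 59 = 96, and 01100000 = 64 + 32 = 96 ✓



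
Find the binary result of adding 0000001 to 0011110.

Add column by column from the right: bit + bit + carry-in; write the sum mod 2, carry 1 when the sum is 2 or 3.
carry:  0000000
        0000001
+       0011110
---------------
       00011111
(the carry out of the leftmost column, 0, becomes the leading bit)
Decimal check:
  0000001 = 1
  0011110 = 16 + 8 + 4 + 2 = 30
  1 + 30 = 31, and 00011111 = 16 + 8 + 4 + 2 + 1 = 31 ✓



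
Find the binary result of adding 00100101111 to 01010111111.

Add column by column from the right: bit + bit + carry-in; write the sum mod 2, carry 1 when the sum is 2 or 3.
carry:  00001111110
        00100101111
+       01010111111
-------------------
       001111101110
(the carry out of the leftmost column, 0, becomes the leading bit)
Decimal check:
  00100101111 = 256 + 32 + 8 + 4 + 2 + 1 = 303
  01010111111 = 512 + 128 + 32 + 16 + 8 + 4 + 2 + 1 = 703
  303 + 703 = 1006, and 001111101110 = 512 + 256 + 128 + 64 + 32 + 8 + 4 + 2 = 1006 ✓



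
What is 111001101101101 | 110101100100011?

OR: 1 when either bit is 1
  111001101101101
| 110101100100011
-----------------
  111101101101111
Decimal: 29549 | 27427 = 31599



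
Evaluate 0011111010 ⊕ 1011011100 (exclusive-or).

XOR: 1 when bits differ
  0011111010
^ 1011011100
------------
  1000100110
Decimal: 250 ^ 732 = 550



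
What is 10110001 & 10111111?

AND: 1 only when both bits are 1
  10110001
& 10111111
----------
  10110001
Decimal: 177 & 191 = 177



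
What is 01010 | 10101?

OR: 1 when either bit is 1
  01010
| 10101
-------
  11111
Decimal: 10 | 21 = 31



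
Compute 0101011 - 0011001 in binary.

Method 1 - Direct subtraction (column by column from the right: bit − bit − borrow-in; if negative, add 2 and borrow 1 from the next column):
borrow: 0100000
        0101011
-       0011001
---------------
        0010010

Method 2 - Add two's complement:
Two's complement of 0011001: invert → 1100110, add 1 → 1100111
  0101011
+ 1100111
---------
 10010010  (end carry out of the top bit = 1)
Discarding the end carry: 0010010
Decimal check:
  0101011 = 32 + 8 + 2 + 1 = 43
  0011001 = 16 + 8 + 1 = 25
  43 - 25 = 18, and 0010010 = 16 + 2 = 18 ✓



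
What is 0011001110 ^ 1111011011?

XOR: 1 when bits differ
  0011001110
^ 1111011011
------------
  1100010101
Decimal: 206 ^ 987 = 789



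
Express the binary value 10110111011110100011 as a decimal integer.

Sum of powers of 2 for each 1-bit:
2^0 + 2^1 + 2^5 + 2^7 + 2^8 + 2^9 + 2^10 + 2^12 + 2^13 + 2^14 + 2^16 + 2^17 + 2^19
= 1 + 2 + 32 + 128 + 256 + 512 + 1024 + 4096 + 8192 + 16384 + 65536 + 131072 + 524288
= 751523



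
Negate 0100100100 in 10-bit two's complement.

Original: 0100100100
Step 1 - Invert all bits: 1011011011
Step 2 - Add 1: 1011011100
Verification: 0100100100 + 1011011100 = 10000000000; discarding the end carry (carry out of the top bit) leaves the 10-bit value 0000000000, as required for x + (-x)



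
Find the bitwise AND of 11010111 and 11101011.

AND: 1 only when both bits are 1
  11010111
& 11101011
----------
  11000011
Decimal: 215 & 235 = 195



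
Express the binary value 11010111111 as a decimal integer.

Sum of powers of 2 for each 1-bit:
2^0 + 2^1 + 2^2 + 2^3 + 2^4 + 2^5 + 2^7 + 2^9 + 2^10
= 1 + 2 + 4 + 8 + 16 + 32 + 128 + 512 + 1024
= 1727



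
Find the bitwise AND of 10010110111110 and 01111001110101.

AND: 1 only when both bits are 1
  10010110111110
& 01111001110101
----------------
  00010000110100
Decimal: 9662 & 7797 = 1076



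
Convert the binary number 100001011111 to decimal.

Sum of powers of 2 for each 1-bit:
2^0 + 2^1 + 2^2 + 2^3 + 2^4 + 2^6 + 2^11
= 1 + 2 + 4 + 8 + 16 + 64 + 2048
= 2143



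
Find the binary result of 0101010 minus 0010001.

Method 1 - Direct subtraction (column by column from the right: bit − bit − borrow-in; if negative, add 2 and borrow 1 from the next column):
borrow: 0100010
        0101010
-       0010001
---------------
        0011001

Method 2 - Add two's complement:
Two's complement of 0010001: invert → 1101110, add 1 → 1101111
  0101010
+ 1101111
---------
 10011001  (end carry out of the top bit = 1)
Discarding the end carry: 0011001
Decimal check:
  0101010 = 32 + 8 + 2 = 42
  0010001 = 16 + 1 = 17
  42 - 17 = 25, and 0011001 = 16 + 8 + 1 = 25 ✓



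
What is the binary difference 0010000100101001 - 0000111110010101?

Method 1 - Direct subtraction (column by column from the right: bit − bit − borrow-in; if negative, add 2 and borrow 1 from the next column):
borrow: 0011111100101000
        0010000100101001
-       0000111110010101
------------------------
        0001000110010100

Method 2 - Add two's complement:
Two's complement of 0000111110010101: invert → 1111000001101010, add 1 → 1111000001101011
  0010000100101001
+ 1111000001101011
------------------
 10001000110010100  (end carry out of the top bit = 1)
Discarding the end carry: 0001000110010100
Decimal check:
  0010000100101001 = 8192 + 256 + 32 + 8 + 1 = 8489
  0000111110010101 = 2048 + 1024 + 512 + 256 + 128 + 16 + 4 + 1 = 3989
  8489 - 3989 = 4500, and 0001000110010100 = 4096 + 256 + 128 + 16 + 4 = 4500 ✓



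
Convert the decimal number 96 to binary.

Using repeated division by 2:
96 ÷ 2 = 48 remainder 0
48 ÷ 2 = 24 remainder 0
24 ÷ 2 = 12 remainder 0
12 ÷ 2 = 6 remainder 0
6 ÷ 2 = 3 remainder 0
3 ÷ 2 = 1 remainder 1
1 ÷ 2 = 0 remainder 1
Reading remainders bottom to top: 1100000



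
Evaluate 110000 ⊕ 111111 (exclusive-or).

XOR: 1 when bits differ
  110000
^ 111111
--------
  001111
Decimal: 48 ^ 63 = 15



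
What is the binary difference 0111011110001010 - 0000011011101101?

Method 1 - Direct subtraction (column by column from the right: bit − bit − borrow-in; if negative, add 2 and borrow 1 from the next column):
borrow: 0000000111111010
        0111011110001010
-       0000011011101101
------------------------
        0111000010011101

Method 2 - Add two's complement:
Two's complement of 0000011011101101: invert → 1111100100010010, add 1 → 1111100100010011
  0111011110001010
+ 1111100100010011
------------------
 10111000010011101  (end carry out of the top bit = 1)
Discarding the end carry: 0111000010011101
Decimal check:
  0111011110001010 = 16384 + 8192 + 4096 + 1024 + 512 + 256 + 128 + 8 + 2 = 30602
  0000011011101101 = 1024 + 512 + 128 + 64 + 32 + 8 + 4 + 1 = 1773
  30602 - 1773 = 28829, and 0111000010011101 = 16384 + 8192 + 4096 + 128 + 16 + 8 + 4 + 1 = 28829 ✓



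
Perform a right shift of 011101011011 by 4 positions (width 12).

Original: 011101011011 (decimal 1883)
Shift right by 4 positions
Drop the 4 low bits; fill with zeros on the left
Result: 000001110101 (decimal 117)
Equivalent: 1883 >> 4 = 1883 ÷ 2^4 = 117



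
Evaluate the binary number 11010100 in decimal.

Sum of powers of 2 for each 1-bit:
2^2 + 2^4 + 2^6 + 2^7
= 4 + 16 + 64 + 128
= 212



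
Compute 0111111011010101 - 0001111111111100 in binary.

Method 1 - Direct subtraction (column by column from the right: bit − bit − borrow-in; if negative, add 2 and borrow 1 from the next column):
borrow: 0011111111110000
        0111111011010101
-       0001111111111100
------------------------
        0101111011011001

Method 2 - Add two's complement:
Two's complement of 0001111111111100: invert → 1110000000000011, add 1 → 1110000000000100
  0111111011010101
+ 1110000000000100
------------------
 10101111011011001  (end carry out of the top bit = 1)
Discarding the end carry: 0101111011011001
Decimal check:
  0111111011010101 = 16384 + 8192 + 4096 + 2048 + 1024 + 512 + 128 + 64 + 16 + 4 + 1 = 32469
  0001111111111100 = 4096 + 2048 + 1024 + 512 + 256 + 128 + 64 + 32 + 16 + 8 + 4 = 8188
  32469 - 8188 = 24281, and 0101111011011001 = 16384 + 4096 + 2048 + 1024 + 512 + 128 + 64 + 16 + 8 + 1 = 24281 ✓



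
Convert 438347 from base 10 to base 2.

Using repeated division by 2:
438347 ÷ 2 = 219173 remainder 1
219173 ÷ 2 = 109586 remainder 1
109586 ÷ 2 = 54793 remainder 0
54793 ÷ 2 = 27396 remainder 1
27396 ÷ 2 = 13698 remainder 0
13698 ÷ 2 = 6849 remainder 0
6849 ÷ 2 = 3424 remainder 1
3424 ÷ 2 = 1712 remainder 0
1712 ÷ 2 = 856 remainder 0
856 ÷ 2 = 428 remainder 0
428 ÷ 2 = 214 remainder 0
214 ÷ 2 = 107 remainder 0
107 ÷ 2 = 53 remainder 1
53 ÷ 2 = 26 remainder 1
26 ÷ 2 = 13 remainder 0
13 ÷ 2 = 6 remainder 1
6 ÷ 2 = 3 remainder 0
3 ÷ 2 = 1 remainder 1
1 ÷ 2 = 0 remainder 1
Reading remainders bottom to top: 1101011000001001011



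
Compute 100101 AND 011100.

AND: 1 only when both bits are 1
  100101
& 011100
--------
  000100
Decimal: 37 & 28 = 4



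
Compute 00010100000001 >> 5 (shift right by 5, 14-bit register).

Original: 00010100000001 (decimal 1281)
Shift right by 5 positions
Drop the 5 low bits; fill with zeros on the left
Result: 00000000101000 (decimal 40)
Equivalent: 1281 >> 5 = 1281 ÷ 2^5 = 40



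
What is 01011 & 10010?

AND: 1 only when both bits are 1
  01011
& 10010
-------
  00010
Decimal: 11 & 18 = 2



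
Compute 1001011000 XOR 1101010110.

XOR: 1 when bits differ
  1001011000
^ 1101010110
------------
  0100001110
Decimal: 600 ^ 854 = 270



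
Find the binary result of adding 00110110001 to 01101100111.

Add column by column from the right: bit + bit + carry-in; write the sum mod 2, carry 1 when the sum is 2 or 3.
carry:  11111001110
        00110110001
+       01101100111
-------------------
       010100011000
(the carry out of the leftmost column, 0, becomes the leading bit)
Decimal check:
  00110110001 = 256 + 128 + 32 + 16 + 1 = 433
  01101100111 = 512 + 256 + 64 + 32 + 4 + 2 + 1 = 871
  433 + 871 = 1304, and 010100011000 = 1024 + 256 + 16 + 8 = 1304 ✓



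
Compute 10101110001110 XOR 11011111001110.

XOR: 1 when bits differ
  10101110001110
^ 11011111001110
----------------
  01110001000000
Decimal: 11150 ^ 14286 = 7232



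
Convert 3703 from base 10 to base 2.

Using repeated division by 2:
3703 ÷ 2 = 1851 remainder 1
1851 ÷ 2 = 925 remainder 1
925 ÷ 2 = 462 remainder 1
462 ÷ 2 = 231 remainder 0
231 ÷ 2 = 115 remainder 1
115 ÷ 2 = 57 remainder 1
57 ÷ 2 = 28 remainder 1
28 ÷ 2 = 14 remainder 0
14 ÷ 2 = 7 remainder 0
7 ÷ 2 = 3 remainder 1
3 ÷ 2 = 1 remainder 1
1 ÷ 2 = 0 remainder 1
Reading remainders bottom to top: 111001110111



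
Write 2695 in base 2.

Using repeated division by 2:
2695 ÷ 2 = 1347 remainder 1
1347 ÷ 2 = 673 remainder 1
673 ÷ 2 = 336 remainder 1
336 ÷ 2 = 168 remainder 0
168 ÷ 2 = 84 remainder 0
84 ÷ 2 = 42 remainder 0
42 ÷ 2 = 21 remainder 0
21 ÷ 2 = 10 remainder 1
10 ÷ 2 = 5 remainder 0
5 ÷ 2 = 2 remainder 1
2 ÷ 2 = 1 remainder 0
1 ÷ 2 = 0 remainder 1
Reading remainders bottom to top: 101010000111



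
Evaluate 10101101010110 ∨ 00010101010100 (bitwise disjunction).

OR: 1 when either bit is 1
  10101101010110
| 00010101010100
----------------
  10111101010110
Decimal: 11094 | 1364 = 12118



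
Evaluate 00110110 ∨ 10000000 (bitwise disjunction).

OR: 1 when either bit is 1
  00110110
| 10000000
----------
  10110110
Decimal: 54 | 128 = 182



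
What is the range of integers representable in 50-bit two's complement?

For 50-bit two's complement:
Minimum: -2^49 = -562949953421312
Maximum: 2^49 - 1 = 562949953421311



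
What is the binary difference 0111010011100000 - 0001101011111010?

Method 1 - Direct subtraction (column by column from the right: bit − bit − borrow-in; if negative, add 2 and borrow 1 from the next column):
borrow: 0011011111111100
        0111010011100000
-       0001101011111010
------------------------
        0101100111100110

Method 2 - Add two's complement:
Two's complement of 0001101011111010: invert → 1110010100000101, add 1 → 1110010100000110
  0111010011100000
+ 1110010100000110
------------------
 10101100111100110  (end carry out of the top bit = 1)
Discarding the end carry: 0101100111100110
Decimal check:
  0111010011100000 = 16384 + 8192 + 4096 + 1024 + 128 + 64 + 32 = 29920
  0001101011111010 = 4096 + 2048 + 512 + 128 + 64 + 32 + 16 + 8 + 2 = 6906
  29920 - 6906 = 23014, and 0101100111100110 = 16384 + 4096 + 2048 + 256 + 128 + 64 + 32 + 4 + 2 = 23014 ✓



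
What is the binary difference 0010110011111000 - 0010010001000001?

Method 1 - Direct subtraction (column by column from the right: bit − bit − borrow-in; if negative, add 2 and borrow 1 from the next column):
borrow: 0000000000001110
        0010110011111000
-       0010010001000001
------------------------
        0000100010110111

Method 2 - Add two's complement:
Two's complement of 0010010001000001: invert → 1101101110111110, add 1 → 1101101110111111
  0010110011111000
+ 1101101110111111
------------------
 10000100010110111  (end carry out of the top bit = 1)
Discarding the end carry: 0000100010110111
Decimal check:
  0010110011111000 = 8192 + 2048 + 1024 + 128 + 64 + 32 + 16 + 8 = 11512
  0010010001000001 = 8192 + 1024 + 64 + 1 = 9281
  11512 - 9281 = 2231, and 0000100010110111 = 2048 + 128 + 32 + 16 + 4 + 2 + 1 = 2231 ✓

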